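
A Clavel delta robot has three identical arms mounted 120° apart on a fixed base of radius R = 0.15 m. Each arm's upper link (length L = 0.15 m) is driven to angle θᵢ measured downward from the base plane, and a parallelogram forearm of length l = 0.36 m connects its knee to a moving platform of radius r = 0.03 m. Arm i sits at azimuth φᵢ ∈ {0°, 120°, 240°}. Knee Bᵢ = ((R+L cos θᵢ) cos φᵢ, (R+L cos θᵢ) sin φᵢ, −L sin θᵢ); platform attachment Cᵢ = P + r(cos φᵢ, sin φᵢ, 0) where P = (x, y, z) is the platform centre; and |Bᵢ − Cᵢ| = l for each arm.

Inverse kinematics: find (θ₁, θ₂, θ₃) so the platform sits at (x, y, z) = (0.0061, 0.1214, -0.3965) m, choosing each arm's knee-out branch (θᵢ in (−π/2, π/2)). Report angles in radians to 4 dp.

θ₁ = 0.9598, θ₂ = 0.5233, θ₃ = 1.3962

rotate P by −φ1: (0.0061, 0.1214, -0.3965)
  A=0.1139, B=-0.3965, C=(l²−L²−A²−y'²−z²)/(2L)=-0.2594
  θ1 = atan2(B,A) + arccos(C/0.4125) = 0.9598
φ2=120.0° → target in arm frame (0.1021, -0.0660)
  A cos θ + B sin θ = C:  0.0179·cos θ + -0.3965·sin θ = -0.1826
  γ=atan2(-0.3965,0.0179)=-1.5256;  ψ=arccos(-0.4601)=2.0489;  θ2=γ+ψ≈0.5233
φ3=240.0° → target in arm frame (-0.1082, -0.0554)
  A cos θ + B sin θ = C:  0.2282·cos θ + -0.3965·sin θ = -0.3508
  √(A²+B²)=0.4575;  θ3 = -1.0486+2.4448 ≈ 1.3962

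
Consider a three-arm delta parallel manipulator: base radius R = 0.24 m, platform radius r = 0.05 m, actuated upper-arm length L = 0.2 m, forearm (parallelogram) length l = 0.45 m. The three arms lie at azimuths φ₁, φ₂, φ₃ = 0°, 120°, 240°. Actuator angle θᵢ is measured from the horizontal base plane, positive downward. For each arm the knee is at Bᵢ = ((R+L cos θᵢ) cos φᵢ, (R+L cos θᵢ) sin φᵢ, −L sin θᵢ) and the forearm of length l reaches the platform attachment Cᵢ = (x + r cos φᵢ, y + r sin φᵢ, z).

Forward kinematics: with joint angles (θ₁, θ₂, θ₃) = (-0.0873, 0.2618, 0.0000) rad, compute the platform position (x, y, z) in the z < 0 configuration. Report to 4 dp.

φ1=0.0°: virtual centre (0.3892, 0.0000, 0.0174), radius l
φ2=120.0°: virtual centre (-0.1916, 0.3318, -0.0518), radius l
arm 3 at φ=240.0°: (R−r)+L cos θ3 = 0.3900;  O3 = (-0.1950, -0.3377, 0.0000)
eliminate P² terms by subtracting sphere 1 from 2 and 3
linear system: -1.1617x+0.6637y = -0.0023−-0.1384z; -1.1685x+-0.6755y = 0.0003−-0.0349z
det = 1.5602;  x = 0.0009+-0.0748z,  y = -0.0019+0.0777z
quadratic in z: (1.0116)z²+(0.0229)z+(-0.0514)=0, √Δ=0.4565 → z ∈ {-0.2369, 0.2143}; z = -0.2369 (taking z<0)
x = 0.0186, y = -0.0203

(0.0186, -0.0203, -0.2369)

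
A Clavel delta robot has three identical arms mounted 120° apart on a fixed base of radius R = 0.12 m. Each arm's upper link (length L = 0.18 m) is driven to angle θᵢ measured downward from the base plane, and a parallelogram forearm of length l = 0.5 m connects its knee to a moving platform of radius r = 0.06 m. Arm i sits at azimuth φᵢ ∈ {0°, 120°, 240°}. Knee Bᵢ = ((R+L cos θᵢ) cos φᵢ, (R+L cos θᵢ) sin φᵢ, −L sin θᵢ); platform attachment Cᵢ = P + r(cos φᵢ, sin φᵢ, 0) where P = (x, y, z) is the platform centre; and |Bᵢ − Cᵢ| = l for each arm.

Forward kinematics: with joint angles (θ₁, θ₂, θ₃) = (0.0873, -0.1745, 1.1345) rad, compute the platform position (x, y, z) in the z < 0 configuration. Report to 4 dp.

φ1=0.0°: virtual centre (0.2393, 0.0000, -0.0157), radius l
S2 = (0.2373·cos120.0°, 0.2373·sin120.0°, 0.0313) = (-0.1186, 0.2055, 0.0313)
S3 = (0.1361·cos240.0°, 0.1361·sin240.0°, -0.1631) = (-0.0680, -0.1178, -0.1631)
subtract pairs → two planes through P
linear system: -0.7159x+0.4110y = -0.0002−0.0939z; -0.6147x+-0.2357y = -0.0124−-0.2949z
Cramer: x(z) = 0.0122-0.2351z;  y(z) = 0.0207-0.6380z
sphere 1 gives Az²+Bz+C=0 with A=1.4624, B=0.1118, C=-0.1978;  B²−4AC=1.1692;  roots -0.4079, 0.3315;  negative root z = -0.4079
x = 0.1081, y = 0.2810

(0.1081, 0.2810, -0.4079)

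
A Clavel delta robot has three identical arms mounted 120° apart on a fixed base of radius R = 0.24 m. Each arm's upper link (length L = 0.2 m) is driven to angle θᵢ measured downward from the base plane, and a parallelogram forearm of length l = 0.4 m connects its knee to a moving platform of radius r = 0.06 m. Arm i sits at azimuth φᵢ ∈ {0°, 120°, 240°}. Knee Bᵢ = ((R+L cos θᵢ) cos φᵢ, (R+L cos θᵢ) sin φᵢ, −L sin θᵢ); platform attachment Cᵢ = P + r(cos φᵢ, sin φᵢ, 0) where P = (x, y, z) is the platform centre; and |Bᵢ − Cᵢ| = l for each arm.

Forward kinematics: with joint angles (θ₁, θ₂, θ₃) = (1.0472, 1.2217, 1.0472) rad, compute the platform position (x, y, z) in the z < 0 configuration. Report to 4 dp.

φ1=0.0°: virtual centre (0.2800, 0.0000, -0.1732), radius l
φ2=120.0°: virtual centre (-0.1242, 0.2151, -0.1879), radius l
φ3=240.0°: virtual centre (-0.1400, -0.2425, -0.1732), radius l
subtract pairs → two planes through P
plane₁₂: -0.8084x+0.4303y+-0.0295z = -0.0114
det = 0.7535;  x = 0.0073+-0.0190z,  y = -0.0127+0.0328z
sphere 1 gives Az²+Bz+C=0 with A=1.0014, B=0.3559, C=-0.0555;  B²−4AC=0.3489;  roots -0.4726, 0.1172;  negative root z = -0.4726
x = 0.0163, y = -0.0282

(0.0163, -0.0282, -0.4726)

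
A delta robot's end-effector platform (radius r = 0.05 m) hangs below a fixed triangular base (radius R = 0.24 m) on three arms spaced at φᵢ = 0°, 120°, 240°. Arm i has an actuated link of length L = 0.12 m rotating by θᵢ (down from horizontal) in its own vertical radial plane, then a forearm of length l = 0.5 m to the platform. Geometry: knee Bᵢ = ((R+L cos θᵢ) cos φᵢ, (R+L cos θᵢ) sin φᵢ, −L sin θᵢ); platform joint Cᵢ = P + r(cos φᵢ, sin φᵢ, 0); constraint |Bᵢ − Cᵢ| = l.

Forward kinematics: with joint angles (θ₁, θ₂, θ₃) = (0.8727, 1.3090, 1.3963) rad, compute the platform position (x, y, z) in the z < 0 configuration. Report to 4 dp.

(0.0627, 0.0094, -0.5481)

φ1=0.0°: virtual centre (0.2671, 0.0000, -0.0919), radius l
arm 2 at φ=120.0°: (R−r)+L cos θ2 = 0.2211;  S2 = (-0.1105, 0.1914, -0.1159)
arm 3 at φ=240.0°: (R−r)+L cos θ3 = 0.2108;  S3 = (-0.1054, -0.1826, -0.1182)
|S₂|²−|S₁|² = -0.0175;  |S₃|²−|S₁|² = -0.0214
linear system: -0.7553x+0.3829y = -0.0175−-0.0480z; -0.7451x+-0.3652y = -0.0214−-0.0525z
Cramer: x(z) = 0.0260-0.0670z;  y(z) = 0.0055-0.0070z
quadratic in z: (1.0045)z²+(0.2161)z+(-0.1834)=0, √Δ=0.8852 → z ∈ {-0.5481, 0.3330}; z = -0.5481 (taking z<0)
x = 0.0627, y = 0.0094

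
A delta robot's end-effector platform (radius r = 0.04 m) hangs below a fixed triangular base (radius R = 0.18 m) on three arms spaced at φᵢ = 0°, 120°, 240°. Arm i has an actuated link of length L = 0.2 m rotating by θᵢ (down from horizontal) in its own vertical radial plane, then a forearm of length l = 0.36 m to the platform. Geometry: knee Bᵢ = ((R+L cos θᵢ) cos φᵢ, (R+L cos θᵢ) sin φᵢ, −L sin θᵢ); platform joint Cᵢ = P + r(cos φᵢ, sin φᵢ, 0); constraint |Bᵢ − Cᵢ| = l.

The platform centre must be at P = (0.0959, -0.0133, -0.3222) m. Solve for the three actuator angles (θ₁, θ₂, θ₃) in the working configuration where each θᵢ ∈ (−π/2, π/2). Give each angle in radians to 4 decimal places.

θ₁ = 0.2619, θ₂ = 0.9601, θ₃ = 0.8728

arm 1 (φ=0.0°): x'=0.0959, y'=-0.0133
  e−x'=0.0441;  (l²−L²−(e−x')²−y'²−z²)/2L = -0.0408
  √(A²+B²)=0.3252;  θ1 = -1.4348+1.6967 ≈ 0.2619
arm 2 (φ=120.0°): x'=-0.0595, y'=-0.0764
  e−x'=0.1995;  (l²−L²−(e−x')²−y'²−z²)/2L = -0.1496
  γ=atan2(-0.3222,0.1995)=-1.0165;  ψ=arccos(-0.3948)=1.9766;  θ2=γ+ψ≈0.9601
arm 3 (φ=240.0°): x'=-0.0364, y'=0.0897
  A cos θ + B sin θ = C:  0.1764·cos θ + -0.3222·sin θ = -0.1335
  √(A²+B²)=0.3673;  θ3 = -1.0698+1.9426 ≈ 0.8728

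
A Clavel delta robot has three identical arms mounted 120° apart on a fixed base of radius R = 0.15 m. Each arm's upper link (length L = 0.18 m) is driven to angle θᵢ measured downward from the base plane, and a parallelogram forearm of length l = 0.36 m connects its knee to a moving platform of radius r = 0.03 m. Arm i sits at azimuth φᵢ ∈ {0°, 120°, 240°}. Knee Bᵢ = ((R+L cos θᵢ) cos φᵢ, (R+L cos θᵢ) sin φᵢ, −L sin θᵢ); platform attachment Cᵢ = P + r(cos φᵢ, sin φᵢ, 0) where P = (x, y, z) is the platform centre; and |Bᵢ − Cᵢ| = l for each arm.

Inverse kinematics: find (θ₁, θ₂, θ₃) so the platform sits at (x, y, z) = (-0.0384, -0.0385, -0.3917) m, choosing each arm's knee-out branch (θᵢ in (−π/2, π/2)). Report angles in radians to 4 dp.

θ₁ = 0.9599, θ₂ = 0.8727, θ₃ = 0.6108

φ1=0.0° → target in arm frame (-0.0384, -0.0385)
  A=0.1584, B=-0.3917, C=(l²−L²−A²−y'²−z²)/(2L)=-0.2300
  γ=atan2(-0.3917,0.1584)=-1.1865;  ψ=arccos(-0.5444)=2.1464;  θ1=γ+ψ≈0.9599
φ2=120.0° → target in arm frame (-0.0141, 0.0525)
  e−x'=0.1341;  (l²−L²−(e−x')²−y'²−z²)/2L = -0.2138
  γ=atan2(-0.3917,0.1341)=-1.2409;  ψ=arccos(-0.5165)=2.1135;  θ2=γ+ψ≈0.8727
arm 3 (φ=240.0°): x'=0.0525, y'=-0.0140
  A cos θ + B sin θ = C:  0.0675·cos θ + -0.3917·sin θ = -0.1694
  √(A²+B²)=0.3975;  θ3 = -1.4003+2.0110 ≈ 0.6108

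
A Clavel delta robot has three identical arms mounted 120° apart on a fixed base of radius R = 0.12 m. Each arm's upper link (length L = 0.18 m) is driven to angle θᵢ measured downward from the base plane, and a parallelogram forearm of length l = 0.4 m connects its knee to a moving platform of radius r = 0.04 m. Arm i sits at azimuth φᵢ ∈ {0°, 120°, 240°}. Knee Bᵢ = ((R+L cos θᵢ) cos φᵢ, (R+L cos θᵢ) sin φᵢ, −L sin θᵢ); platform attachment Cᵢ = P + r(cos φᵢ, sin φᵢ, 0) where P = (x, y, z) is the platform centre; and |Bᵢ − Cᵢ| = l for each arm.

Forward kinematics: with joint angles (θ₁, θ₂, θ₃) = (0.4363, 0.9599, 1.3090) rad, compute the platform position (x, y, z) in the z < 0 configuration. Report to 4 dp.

(0.1485, 0.0776, -0.4569)

centre 1 = (0.2431·cos0.0°, 0.2431·sin0.0°, -0.0761) = (0.2431, 0.0000, -0.0761)
arm 2 at φ=120.0°: ρ2 = 0.1832;  centre 2 = (-0.0916, 0.1587, -0.1474)
centre 3 = (0.1266·cos240.0°, 0.1266·sin240.0°, -0.1739) = (-0.0633, -0.1096, -0.1739)
|centre ₂|²−|centre ₁|² = -0.0096;  |centre ₃|²−|centre ₁|² = -0.0186
[-0.6695 0.3174 -0.1428]·P = -0.0096;  [-0.6129 -0.2193 -0.1956]·P = -0.0186
Cramer: x(z) = 0.0235-0.2736z;  y(z) = 0.0194-0.1274z
quadratic in z: (1.0911)z²+(0.2674)z+(-0.1056)=0, √Δ=0.7296 → z ∈ {-0.4569, 0.2118}; z = -0.4569 (taking z<0)
x = 0.1485, y = 0.0776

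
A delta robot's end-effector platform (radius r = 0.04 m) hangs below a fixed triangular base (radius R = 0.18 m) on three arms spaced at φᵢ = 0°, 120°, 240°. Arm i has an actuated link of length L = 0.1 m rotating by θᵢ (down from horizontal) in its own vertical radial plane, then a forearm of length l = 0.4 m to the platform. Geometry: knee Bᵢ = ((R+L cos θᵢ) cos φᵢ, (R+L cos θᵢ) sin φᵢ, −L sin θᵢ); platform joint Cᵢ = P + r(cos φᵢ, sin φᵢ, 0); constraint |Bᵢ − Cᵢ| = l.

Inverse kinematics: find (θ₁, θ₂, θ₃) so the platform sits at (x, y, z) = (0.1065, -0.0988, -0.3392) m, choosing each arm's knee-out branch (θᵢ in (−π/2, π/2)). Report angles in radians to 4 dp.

θ₁ = -0.2623, θ₂ = 1.2211, θ₃ = 0.2612

φ1=0.0° → target in arm frame (0.1065, -0.0988)
  e−x'=0.0335;  (l²−L²−(e−x')²−y'²−z²)/2L = 0.1203
  θ1 = atan2(B,A) + arccos(C/0.3409) = -0.2623
φ2=120.0° → target in arm frame (-0.1388, -0.0428)
  A cos θ + B sin θ = C:  0.2788·cos θ + -0.3392·sin θ = -0.2231
  γ=atan2(-0.3392,0.2788)=-0.8828;  ψ=arccos(-0.5082)=2.1039;  θ2=γ+ψ≈1.2211
rotate P by −φ3: (0.0323, 0.1416, -0.3392)
  A=0.1077, B=-0.3392, C=(l²−L²−A²−y'²−z²)/(2L)=0.0164
  √(A²+B²)=0.3559;  θ3 = -1.2634+1.5246 ≈ 0.2612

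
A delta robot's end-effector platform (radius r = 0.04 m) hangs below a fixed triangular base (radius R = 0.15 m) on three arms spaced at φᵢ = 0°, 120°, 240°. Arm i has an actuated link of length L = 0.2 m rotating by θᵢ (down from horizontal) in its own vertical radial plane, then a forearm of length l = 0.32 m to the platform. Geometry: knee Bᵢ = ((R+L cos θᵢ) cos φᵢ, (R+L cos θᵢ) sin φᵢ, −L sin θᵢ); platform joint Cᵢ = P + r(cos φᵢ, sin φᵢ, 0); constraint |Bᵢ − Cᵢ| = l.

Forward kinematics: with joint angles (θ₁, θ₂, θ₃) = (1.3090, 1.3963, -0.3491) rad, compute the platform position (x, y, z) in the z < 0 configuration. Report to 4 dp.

S1 = (0.1618·cos0.0°, 0.1618·sin0.0°, -0.1932) = (0.1618, 0.0000, -0.1932)
S2 = (0.1447·cos120.0°, 0.1447·sin120.0°, -0.1970) = (-0.0724, 0.1253, -0.1970)
S3 = (0.2979·cos240.0°, 0.2979·sin240.0°, 0.0684) = (-0.1490, -0.2580, 0.0684)
eliminate P² terms by subtracting sphere 1 from 2 and 3
linear system: -0.4682x+0.2507y = -0.0037−-0.0076z; -0.6215x+-0.5160y = 0.0300−0.5232z
Cramer: x(z) = -0.0140+0.3202z;  y(z) = -0.0412+0.6283z
into |P−S₁|² = l²: 1.4972z² + 0.2221z + -0.0325 = 0;  Δ = 0.2439;  z = -0.2391 or 0.0907 → z<0 root = -0.2391
x = -0.0906, y = -0.1914

(-0.0906, -0.1914, -0.2391)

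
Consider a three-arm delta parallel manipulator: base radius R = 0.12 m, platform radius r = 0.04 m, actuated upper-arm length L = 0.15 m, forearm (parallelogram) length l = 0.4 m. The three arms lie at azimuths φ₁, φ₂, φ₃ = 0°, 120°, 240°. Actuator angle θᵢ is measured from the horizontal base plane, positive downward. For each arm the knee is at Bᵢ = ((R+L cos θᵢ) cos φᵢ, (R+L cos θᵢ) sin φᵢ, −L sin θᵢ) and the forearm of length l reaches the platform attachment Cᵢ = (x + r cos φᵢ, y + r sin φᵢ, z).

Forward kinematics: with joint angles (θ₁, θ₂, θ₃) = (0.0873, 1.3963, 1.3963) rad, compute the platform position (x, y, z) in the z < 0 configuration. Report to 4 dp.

(0.2319, 0.0000, -0.4131)

arm 1 at φ=0.0°: (R−r)+L cos θ1 = 0.2294;  centre 1 = (0.2294, 0.0000, -0.0131)
φ2=120.0°: virtual centre (-0.0530, 0.0918, -0.1477), radius l
centre 3 = (0.1060·cos240.0°, 0.1060·sin240.0°, -0.1477) = (-0.0530, -0.0918, -0.1477)
eliminate P² terms by subtracting sphere 1 from 2 and 3
[-0.5649 0.1837 -0.2693]·P = -0.0197;  [-0.5649 -0.1837 -0.2693]·P = -0.0197
Cramer: x(z) = 0.0349-0.4767z;  y(z) = 0.0000+0.0000z
into |P−centre ₁|² = l²: 1.2272z² + 0.2116z + -0.1220 = 0;  Δ = 0.6437;  z = -0.4131 or 0.2407 → z<0 root = -0.4131
x = 0.2319, y = 0.0000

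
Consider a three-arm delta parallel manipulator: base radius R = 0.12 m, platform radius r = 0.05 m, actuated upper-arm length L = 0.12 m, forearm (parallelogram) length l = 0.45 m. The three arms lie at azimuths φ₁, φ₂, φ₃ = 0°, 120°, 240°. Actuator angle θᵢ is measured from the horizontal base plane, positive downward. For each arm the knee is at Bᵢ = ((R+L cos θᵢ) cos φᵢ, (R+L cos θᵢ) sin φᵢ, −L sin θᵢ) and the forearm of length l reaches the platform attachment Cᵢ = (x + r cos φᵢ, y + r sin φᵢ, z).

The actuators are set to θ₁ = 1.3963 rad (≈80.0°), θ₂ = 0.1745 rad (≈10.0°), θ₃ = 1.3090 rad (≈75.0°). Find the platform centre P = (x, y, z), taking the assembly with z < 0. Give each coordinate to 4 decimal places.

(-0.1246, 0.1809, -0.4694)

centre 1 = (0.0908·cos0.0°, 0.0908·sin0.0°, -0.1182) = (0.0908, 0.0000, -0.1182)
centre 2 = (0.1882·cos120.0°, 0.1882·sin120.0°, -0.0208) = (-0.0941, 0.1630, -0.0208)
φ3=240.0°: virtual centre (-0.0505, -0.0875, -0.1159), radius l
subtract pairs → two planes through P
linear system: -0.3698x+0.3259y = 0.0136−0.1947z; -0.2827x+-0.1750y = 0.0014−0.0045z
det = 0.1569;  x = -0.0182+0.2266z,  y = 0.0212+-0.3402z
into |P−centre ₁|² = l²: 1.1671z² + 0.1725z + -0.1762 = 0;  Δ = 0.8523;  z = -0.4694 or 0.3216 → z<0 root = -0.4694
x = -0.1246, y = 0.1809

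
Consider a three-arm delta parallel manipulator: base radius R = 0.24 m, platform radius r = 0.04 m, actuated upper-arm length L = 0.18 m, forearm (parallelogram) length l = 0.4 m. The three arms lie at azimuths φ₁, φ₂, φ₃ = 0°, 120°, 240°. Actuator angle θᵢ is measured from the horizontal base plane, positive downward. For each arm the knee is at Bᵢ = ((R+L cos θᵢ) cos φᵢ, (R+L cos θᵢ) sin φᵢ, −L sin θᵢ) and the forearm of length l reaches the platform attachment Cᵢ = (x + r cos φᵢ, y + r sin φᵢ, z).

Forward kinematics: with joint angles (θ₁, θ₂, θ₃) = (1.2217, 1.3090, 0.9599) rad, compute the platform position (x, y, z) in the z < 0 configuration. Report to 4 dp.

S1 = (0.2616·cos0.0°, 0.2616·sin0.0°, -0.1691) = (0.2616, 0.0000, -0.1691)
S2 = (0.2466·cos120.0°, 0.2466·sin120.0°, -0.1739) = (-0.1233, 0.2136, -0.1739)
arm 3 at φ=240.0°: ρ3 = 0.3032;  S3 = (-0.1516, -0.2626, -0.1474)
|S₂|²−|S₁|² = -0.0060;  |S₃|²−|S₁|² = 0.0167
plane₁₂: -0.7697x+0.4271y+-0.0094z = -0.0060
Cramer: x(z) = -0.0052+0.0179z;  y(z) = -0.0235+0.0544z
into |P−S₁|² = l²: 1.0033z² + 0.3262z + -0.0596 = 0;  Δ = 0.3458;  z = -0.4556 or 0.1305 → z<0 root = -0.4556
x = -0.0134, y = -0.0483

(-0.0134, -0.0483, -0.4556)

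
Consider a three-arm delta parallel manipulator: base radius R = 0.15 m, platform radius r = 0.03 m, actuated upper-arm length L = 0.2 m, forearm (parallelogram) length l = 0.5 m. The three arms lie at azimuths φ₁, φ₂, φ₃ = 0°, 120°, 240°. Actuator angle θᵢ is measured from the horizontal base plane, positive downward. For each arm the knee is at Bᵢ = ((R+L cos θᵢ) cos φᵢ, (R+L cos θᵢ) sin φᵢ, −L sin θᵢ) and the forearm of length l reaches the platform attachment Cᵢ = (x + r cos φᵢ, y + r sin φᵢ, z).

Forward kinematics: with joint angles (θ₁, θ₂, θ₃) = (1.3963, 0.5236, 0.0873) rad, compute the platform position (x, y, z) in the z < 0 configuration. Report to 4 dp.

(-0.2636, -0.0712, -0.4614)

arm 1 at φ=0.0°: (R−r)+L cos θ1 = 0.1547;  S1 = (0.1547, 0.0000, -0.1970)
arm 2 at φ=120.0°: (R−r)+L cos θ2 = 0.2932;  S2 = (-0.1466, 0.2539, -0.1000)
φ3=240.0°: virtual centre (-0.1596, -0.2765, -0.0174), radius l
|S₂|²−|S₁|² = 0.0332;  |S₃|²−|S₁|² = 0.0395
[-0.6026 0.5078 0.1939]·P = 0.0332;  [-0.6287 -0.5529 0.3590]·P = 0.0395
Cramer: x(z) = -0.0589+0.4438z;  y(z) = -0.0044+0.1448z
quadratic in z: (1.2179)z²+(0.2030)z+(-0.1656)=0, √Δ=0.9207 → z ∈ {-0.4614, 0.2946}; z = -0.4614 (taking z<0)
x = -0.2636, y = -0.0712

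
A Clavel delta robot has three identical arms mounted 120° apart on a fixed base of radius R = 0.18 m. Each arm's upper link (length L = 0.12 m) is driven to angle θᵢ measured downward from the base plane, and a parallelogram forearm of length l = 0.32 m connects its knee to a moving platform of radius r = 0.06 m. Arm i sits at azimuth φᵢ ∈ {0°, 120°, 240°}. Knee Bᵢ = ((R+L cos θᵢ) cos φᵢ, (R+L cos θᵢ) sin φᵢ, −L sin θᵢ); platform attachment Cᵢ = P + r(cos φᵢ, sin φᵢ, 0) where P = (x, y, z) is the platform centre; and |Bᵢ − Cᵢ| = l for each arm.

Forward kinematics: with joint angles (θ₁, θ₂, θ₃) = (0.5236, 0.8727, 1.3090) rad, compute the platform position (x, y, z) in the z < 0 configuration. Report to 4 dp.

arm 1 at φ=0.0°: e+L cos θ1 = 0.2239;  centre 1 = (0.2239, 0.0000, -0.0600)
centre 2 = (0.1971·cos120.0°, 0.1971·sin120.0°, -0.0919) = (-0.0986, 0.1707, -0.0919)
centre 3 = (0.1511·cos240.0°, 0.1511·sin240.0°, -0.1159) = (-0.0755, -0.1308, -0.1159)
|centre ₂|²−|centre ₁|² = -0.0064;  |centre ₃|²−|centre ₁|² = -0.0175
plane₁₂: -0.6450x+0.3414y+-0.0639z = -0.0064
det = 0.3732;  x = 0.0205+-0.1471z,  y = 0.0199+-0.0908z
sphere 1 gives Az²+Bz+C=0 with A=1.0299, B=0.1762, C=-0.0570;  B²−4AC=0.2660;  roots -0.3359, 0.1648;  negative root z = -0.3359
x = 0.0699, y = 0.0504

(0.0699, 0.0504, -0.3359)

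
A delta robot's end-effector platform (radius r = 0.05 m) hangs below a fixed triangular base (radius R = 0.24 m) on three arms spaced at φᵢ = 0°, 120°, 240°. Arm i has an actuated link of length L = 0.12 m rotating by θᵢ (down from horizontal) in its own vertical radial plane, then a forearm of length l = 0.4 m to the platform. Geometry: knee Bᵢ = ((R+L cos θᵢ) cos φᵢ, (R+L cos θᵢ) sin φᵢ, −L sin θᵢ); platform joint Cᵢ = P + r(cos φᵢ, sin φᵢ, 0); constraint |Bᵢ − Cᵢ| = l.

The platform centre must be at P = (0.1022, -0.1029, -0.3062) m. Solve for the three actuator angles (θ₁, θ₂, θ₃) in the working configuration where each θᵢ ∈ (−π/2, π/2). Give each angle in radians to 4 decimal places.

θ₁ = -0.1750, θ₂ = 1.3959, θ₃ = 0.3489

φ1=0.0° → target in arm frame (0.1022, -0.1029)
  A cos θ + B sin θ = C:  0.0878·cos θ + -0.3062·sin θ = 0.1398
  γ=atan2(-0.3062,0.0878)=-1.2915;  ψ=arccos(0.4388)=1.1166;  θ1=γ+ψ≈-0.1750
arm 2 (φ=120.0°): x'=-0.1402, y'=-0.0371
  e−x'=0.3302;  (l²−L²−(e−x')²−y'²−z²)/2L = -0.2441
  √(A²+B²)=0.4503;  θ2 = -0.7477+2.1435 ≈ 1.3959
rotate P by −φ3: (0.0380, 0.1400, -0.3062)
  A=0.1520, B=-0.3062, C=(l²−L²−A²−y'²−z²)/(2L)=0.0381
  θ3 = atan2(B,A) + arccos(C/0.3418) = 0.3489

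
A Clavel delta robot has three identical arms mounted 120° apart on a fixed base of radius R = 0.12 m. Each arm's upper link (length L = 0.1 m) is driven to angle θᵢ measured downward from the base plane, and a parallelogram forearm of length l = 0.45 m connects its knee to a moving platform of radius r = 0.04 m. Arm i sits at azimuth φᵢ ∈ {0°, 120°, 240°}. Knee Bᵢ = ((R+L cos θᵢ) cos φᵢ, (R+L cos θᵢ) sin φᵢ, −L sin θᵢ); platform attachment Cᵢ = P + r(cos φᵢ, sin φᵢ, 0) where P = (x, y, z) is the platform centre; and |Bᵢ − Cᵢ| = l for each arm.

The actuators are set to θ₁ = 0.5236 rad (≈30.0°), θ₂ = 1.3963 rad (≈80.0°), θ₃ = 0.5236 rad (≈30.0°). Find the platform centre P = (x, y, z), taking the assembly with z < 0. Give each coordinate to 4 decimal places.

(0.0784, -0.1358, -0.4699)

arm 1 at φ=0.0°: e+L cos θ1 = 0.1666;  S1 = (0.1666, 0.0000, -0.0500)
φ2=120.0°: virtual centre (-0.0487, 0.0843, -0.0985), radius l
arm 3 at φ=240.0°: e+L cos θ3 = 0.1666;  S3 = (-0.0833, -0.1443, -0.0500)
|S₂|²−|S₁|² = -0.0111;  |S₃|²−|S₁|² = 0.0000
[-0.4306 0.1686 -0.0970]·P = -0.0111;  [-0.4998 -0.2886 0.0000]·P = 0.0000
Cramer: x(z) = 0.0153-0.1342z;  y(z) = -0.0266+0.2324z
sphere 1 gives Az²+Bz+C=0 with A=1.0720, B=0.1283, C=-0.1764;  B²−4AC=0.7729;  roots -0.4699, 0.3502;  negative root z = -0.4699
x = 0.0784, y = -0.1358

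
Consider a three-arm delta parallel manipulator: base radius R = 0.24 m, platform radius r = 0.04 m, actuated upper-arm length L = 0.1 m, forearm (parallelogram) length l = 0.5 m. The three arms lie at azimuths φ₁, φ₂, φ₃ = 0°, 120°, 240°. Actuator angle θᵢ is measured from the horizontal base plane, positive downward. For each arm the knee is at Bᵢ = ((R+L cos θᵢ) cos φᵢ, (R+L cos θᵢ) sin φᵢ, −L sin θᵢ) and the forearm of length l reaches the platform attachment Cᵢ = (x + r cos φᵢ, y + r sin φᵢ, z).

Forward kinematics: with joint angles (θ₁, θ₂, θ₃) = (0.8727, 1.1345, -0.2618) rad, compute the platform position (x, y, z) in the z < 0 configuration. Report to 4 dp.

(-0.0443, -0.1323, -0.4471)

φ1=0.0°: virtual centre (0.2643, 0.0000, -0.0766), radius l
centre 2 = (0.2423·cos120.0°, 0.2423·sin120.0°, -0.0906) = (-0.1211, 0.2098, -0.0906)
φ3=240.0°: virtual centre (-0.1483, -0.2569, 0.0259), radius l
|centre ₂|²−|centre ₁|² = -0.0088;  |centre ₃|²−|centre ₁|² = 0.0129
[-0.7708 0.4196 -0.0281]·P = -0.0088;  [-0.8251 -0.5137 0.2050]·P = 0.0129
Cramer: x(z) = -0.0012+0.0965z;  y(z) = -0.0232+0.2441z
sphere 1 gives Az²+Bz+C=0 with A=1.0689, B=0.0907, C=-0.1731;  B²−4AC=0.7483;  roots -0.4471, 0.3623;  negative root z = -0.4471
x = -0.0443, y = -0.1323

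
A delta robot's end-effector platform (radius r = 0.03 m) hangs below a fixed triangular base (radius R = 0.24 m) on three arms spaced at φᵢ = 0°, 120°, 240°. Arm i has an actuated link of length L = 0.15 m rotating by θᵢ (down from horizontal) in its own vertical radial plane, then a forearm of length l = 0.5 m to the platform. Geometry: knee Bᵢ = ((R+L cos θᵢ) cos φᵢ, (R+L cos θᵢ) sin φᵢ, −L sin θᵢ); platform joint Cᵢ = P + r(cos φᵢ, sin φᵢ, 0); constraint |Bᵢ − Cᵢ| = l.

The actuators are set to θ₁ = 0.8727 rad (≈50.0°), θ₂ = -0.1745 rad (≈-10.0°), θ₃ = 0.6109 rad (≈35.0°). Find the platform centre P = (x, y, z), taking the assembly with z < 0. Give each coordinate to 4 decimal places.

(-0.0879, 0.0839, -0.4106)

arm 1 at φ=0.0°: (R−r)+L cos θ1 = 0.3064;  S1 = (0.3064, 0.0000, -0.1149)
arm 2 at φ=120.0°: (R−r)+L cos θ2 = 0.3577;  S2 = (-0.1789, 0.3098, 0.0260)
S3 = (0.3329·cos240.0°, 0.3329·sin240.0°, -0.0860) = (-0.1664, -0.2883, -0.0860)
subtract pairs → two planes through P
[-0.9706 0.6196 0.2819]·P = 0.0215;  [-0.9457 -0.5765 0.0577]·P = 0.0111
Cramer: x(z) = -0.0169+0.1731z;  y(z) = 0.0084-0.1838z
into |P−S₁|² = l²: 1.0638z² + 0.1148z + -0.1322 = 0;  Δ = 0.5758;  z = -0.4106 or 0.3027 → z<0 root = -0.4106
x = -0.0879, y = 0.0839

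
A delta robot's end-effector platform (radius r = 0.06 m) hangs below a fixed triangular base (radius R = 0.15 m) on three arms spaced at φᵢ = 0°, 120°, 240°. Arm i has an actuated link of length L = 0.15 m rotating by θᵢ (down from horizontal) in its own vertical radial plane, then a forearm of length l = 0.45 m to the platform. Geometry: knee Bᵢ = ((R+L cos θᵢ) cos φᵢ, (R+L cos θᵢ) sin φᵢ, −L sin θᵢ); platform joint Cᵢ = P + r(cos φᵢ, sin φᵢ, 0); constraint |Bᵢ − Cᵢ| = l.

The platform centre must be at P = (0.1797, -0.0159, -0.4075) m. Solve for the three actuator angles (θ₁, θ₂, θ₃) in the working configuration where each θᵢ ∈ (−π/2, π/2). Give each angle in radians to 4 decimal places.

arm 1 (φ=0.0°): x'=0.1797, y'=-0.0159
  e−x'=-0.0897;  (l²−L²−(e−x')²−y'²−z²)/2L = 0.0188
  γ=atan2(-0.4075,-0.0897)=-1.7875;  ψ=arccos(0.0451)=1.5257;  θ1=γ+ψ≈-0.2618
φ2=120.0° → target in arm frame (-0.1036, -0.1477)
  A cos θ + B sin θ = C:  0.1936·cos θ + -0.4075·sin θ = -0.1512
  γ=atan2(-0.4075,0.1936)=-1.1272;  ψ=arccos(-0.3351)=1.9125;  θ2=γ+ψ≈0.7853
arm 3 (φ=240.0°): x'=-0.0761, y'=0.1636
  A=0.1661, B=-0.4075, C=(l²−L²−A²−y'²−z²)/(2L)=-0.1347
  γ=atan2(-0.4075,0.1661)=-1.1838;  ψ=arccos(-0.3060)=1.8818;  θ3=γ+ψ≈0.6980

θ₁ = -0.2618, θ₂ = 0.7853, θ₃ = 0.6980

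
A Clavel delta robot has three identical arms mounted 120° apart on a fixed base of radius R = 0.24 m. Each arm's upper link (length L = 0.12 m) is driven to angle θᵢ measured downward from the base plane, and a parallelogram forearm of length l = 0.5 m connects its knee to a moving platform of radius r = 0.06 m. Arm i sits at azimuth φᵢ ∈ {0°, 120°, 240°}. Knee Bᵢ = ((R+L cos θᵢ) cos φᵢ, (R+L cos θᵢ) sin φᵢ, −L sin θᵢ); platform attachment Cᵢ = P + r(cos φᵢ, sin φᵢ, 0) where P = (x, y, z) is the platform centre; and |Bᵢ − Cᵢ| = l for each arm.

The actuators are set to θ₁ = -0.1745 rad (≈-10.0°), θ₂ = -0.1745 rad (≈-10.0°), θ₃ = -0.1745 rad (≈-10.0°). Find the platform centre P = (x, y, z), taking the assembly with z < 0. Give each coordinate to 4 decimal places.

arm 1 at φ=0.0°: e+L cos θ1 = 0.2982;  O1 = (0.2982, 0.0000, 0.0208)
φ2=120.0°: virtual centre (-0.1491, 0.2582, 0.0208), radius l
O3 = (0.2982·cos240.0°, 0.2982·sin240.0°, 0.0208) = (-0.1491, -0.2582, 0.0208)
eliminate P² terms by subtracting sphere 1 from 2 and 3
plane₁₂: -0.8945x+0.5165y+0.0000z = 0.0000
Cramer: x(z) = 0.0000+0.0000z;  y(z) = 0.0000+0.0000z
quadratic in z: (1.0000)z²+(-0.0417)z+(-0.1607)=0, √Δ=0.8027 → z ∈ {-0.3805, 0.4222}; z = -0.3805 (taking z<0)
x = 0.0000, y = 0.0000

(0.0000, 0.0000, -0.3805)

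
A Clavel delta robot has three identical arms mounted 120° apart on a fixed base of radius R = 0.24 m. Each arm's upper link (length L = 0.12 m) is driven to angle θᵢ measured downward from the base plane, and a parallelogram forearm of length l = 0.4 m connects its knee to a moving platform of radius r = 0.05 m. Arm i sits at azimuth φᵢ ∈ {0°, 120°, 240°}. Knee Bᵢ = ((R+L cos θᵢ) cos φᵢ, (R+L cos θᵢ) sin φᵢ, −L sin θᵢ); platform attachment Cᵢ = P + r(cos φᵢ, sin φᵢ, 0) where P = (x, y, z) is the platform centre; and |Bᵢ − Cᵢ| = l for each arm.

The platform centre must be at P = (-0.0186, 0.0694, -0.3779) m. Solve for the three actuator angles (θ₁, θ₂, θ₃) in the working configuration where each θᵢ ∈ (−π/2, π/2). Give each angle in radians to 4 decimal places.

θ₁ = 0.9595, θ₂ = 0.4363, θ₃ = 1.1345

φ1=0.0° → target in arm frame (-0.0186, 0.0694)
  e−x'=0.2086;  (l²−L²−(e−x')²−y'²−z²)/2L = -0.1897
  √(A²+B²)=0.4317;  θ1 = -1.0664+2.0259 ≈ 0.9595
rotate P by −φ2: (0.0694, -0.0186, -0.3779)
  A=0.1206, B=-0.3779, C=(l²−L²−A²−y'²−z²)/(2L)=-0.0504
  θ2 = atan2(B,A) + arccos(C/0.3967) = 0.4363
rotate P by −φ3: (-0.0508, -0.0508, -0.3779)
  e−x'=0.2408;  (l²−L²−(e−x')²−y'²−z²)/2L = -0.2407
  θ3 = atan2(B,A) + arccos(C/0.4481) = 1.1345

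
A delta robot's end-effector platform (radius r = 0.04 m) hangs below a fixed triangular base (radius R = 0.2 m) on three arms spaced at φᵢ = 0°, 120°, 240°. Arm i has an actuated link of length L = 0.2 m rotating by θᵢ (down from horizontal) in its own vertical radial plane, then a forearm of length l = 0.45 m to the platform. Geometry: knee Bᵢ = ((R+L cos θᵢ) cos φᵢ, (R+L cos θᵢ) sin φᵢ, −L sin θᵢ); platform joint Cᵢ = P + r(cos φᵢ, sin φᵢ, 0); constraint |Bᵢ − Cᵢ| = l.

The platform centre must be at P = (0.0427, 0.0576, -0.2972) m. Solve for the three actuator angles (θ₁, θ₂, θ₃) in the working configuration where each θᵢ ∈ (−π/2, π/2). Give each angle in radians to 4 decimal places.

θ₁ = -0.0872, θ₂ = 0.0002, θ₃ = 0.5238

arm 1 (φ=0.0°): x'=0.0427, y'=0.0576
  e−x'=0.1173;  (l²−L²−(e−x')²−y'²−z²)/2L = 0.1427
  θ1 = atan2(B,A) + arccos(C/0.3195) = -0.0872
rotate P by −φ2: (0.0285, -0.0658, -0.2972)
  e−x'=0.1315;  (l²−L²−(e−x')²−y'²−z²)/2L = 0.1314
  √(A²+B²)=0.3250;  θ2 = -1.1543+1.1545 ≈ 0.0002
rotate P by −φ3: (-0.0712, 0.0082, -0.2972)
  e−x'=0.2312;  (l²−L²−(e−x')²−y'²−z²)/2L = 0.0516
  θ3 = atan2(B,A) + arccos(C/0.3766) = 0.5238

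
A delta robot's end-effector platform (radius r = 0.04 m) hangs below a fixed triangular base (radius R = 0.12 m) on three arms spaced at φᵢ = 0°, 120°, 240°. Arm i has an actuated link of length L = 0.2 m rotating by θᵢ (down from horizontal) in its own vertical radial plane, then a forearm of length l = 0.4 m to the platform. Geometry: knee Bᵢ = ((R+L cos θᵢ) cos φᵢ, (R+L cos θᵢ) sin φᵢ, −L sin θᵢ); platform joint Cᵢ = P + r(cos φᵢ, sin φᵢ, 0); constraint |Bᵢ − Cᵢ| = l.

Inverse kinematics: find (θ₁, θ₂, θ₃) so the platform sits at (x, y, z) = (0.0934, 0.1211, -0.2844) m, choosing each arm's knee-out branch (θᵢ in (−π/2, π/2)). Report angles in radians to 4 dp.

θ₁ = -0.2619, θ₂ = -0.0875, θ₃ = 0.7853

rotate P by −φ1: (0.0934, 0.1211, -0.2844)
  A=-0.0134, B=-0.2844, C=(l²−L²−A²−y'²−z²)/(2L)=0.0607
  θ1 = atan2(B,A) + arccos(C/0.2847) = -0.2619
arm 2 (φ=120.0°): x'=0.0582, y'=-0.1414
  A=0.0218, B=-0.2844, C=(l²−L²−A²−y'²−z²)/(2L)=0.0466
  γ=atan2(-0.2844,0.0218)=-1.4942;  ψ=arccos(0.1633)=1.4067;  θ2=γ+ψ≈-0.0875
φ3=240.0° → target in arm frame (-0.1516, 0.0203)
  A cos θ + B sin θ = C:  0.2316·cos θ + -0.2844·sin θ = -0.0373
  √(A²+B²)=0.3668;  θ3 = -0.8874+1.6727 ≈ 0.7853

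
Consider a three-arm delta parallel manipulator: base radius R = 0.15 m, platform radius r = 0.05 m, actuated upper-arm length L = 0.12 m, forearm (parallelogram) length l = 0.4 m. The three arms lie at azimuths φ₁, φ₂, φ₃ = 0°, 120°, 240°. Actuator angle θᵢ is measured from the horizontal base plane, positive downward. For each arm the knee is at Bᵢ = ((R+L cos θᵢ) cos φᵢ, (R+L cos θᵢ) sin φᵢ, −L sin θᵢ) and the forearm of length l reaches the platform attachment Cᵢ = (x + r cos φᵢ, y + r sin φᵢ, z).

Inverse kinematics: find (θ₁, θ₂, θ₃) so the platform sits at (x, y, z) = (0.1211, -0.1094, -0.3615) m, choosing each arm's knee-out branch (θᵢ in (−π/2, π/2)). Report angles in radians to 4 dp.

φ1=0.0° → target in arm frame (0.1211, -0.1094)
  e−x'=-0.0211;  (l²−L²−(e−x')²−y'²−z²)/2L = 0.0104
  √(A²+B²)=0.3621;  θ1 = -1.6291+1.5420 ≈ -0.0871
rotate P by −φ2: (-0.1553, -0.0502, -0.3615)
  e−x'=0.2553;  (l²−L²−(e−x')²−y'²−z²)/2L = -0.2199
  γ=atan2(-0.3615,0.2553)=-0.9559;  ψ=arccos(-0.4969)=2.0908;  θ2=γ+ψ≈1.1349
rotate P by −φ3: (0.0342, 0.1596, -0.3615)
  A cos θ + B sin θ = C:  0.0658·cos θ + -0.3615·sin θ = -0.0620
  γ=atan2(-0.3615,0.0658)=-1.3907;  ψ=arccos(-0.1687)=1.7403;  θ3=γ+ψ≈0.3496

θ₁ = -0.0871, θ₂ = 1.1349, θ₃ = 0.3496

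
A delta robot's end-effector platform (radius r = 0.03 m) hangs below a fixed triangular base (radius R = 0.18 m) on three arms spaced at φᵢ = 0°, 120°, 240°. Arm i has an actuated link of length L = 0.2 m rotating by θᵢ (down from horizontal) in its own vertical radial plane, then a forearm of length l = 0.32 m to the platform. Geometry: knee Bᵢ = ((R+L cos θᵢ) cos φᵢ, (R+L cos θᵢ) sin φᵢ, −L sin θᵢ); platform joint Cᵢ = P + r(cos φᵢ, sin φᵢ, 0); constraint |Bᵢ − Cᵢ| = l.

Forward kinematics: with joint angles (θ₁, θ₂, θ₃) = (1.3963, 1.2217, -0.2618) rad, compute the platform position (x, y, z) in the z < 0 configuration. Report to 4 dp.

(-0.1073, -0.1298, -0.2133)

φ1=0.0°: virtual centre (0.1847, 0.0000, -0.1970), radius l
O2 = (0.2184·cos120.0°, 0.2184·sin120.0°, -0.1879) = (-0.1092, 0.1891, -0.1879)
O3 = (0.3432·cos240.0°, 0.3432·sin240.0°, 0.0518) = (-0.1716, -0.2972, 0.0518)
|O₂|²−|O₁|² = 0.0101;  |O₃|²−|O₁|² = 0.0475
plane₁₂: -0.5879x+0.3783y+0.0181z = 0.0101
det = 0.6190;  x = -0.0388+0.3213z,  y = -0.0335+0.4516z
into |P−O₁|² = l²: 1.3072z² + 0.2200z + -0.0125 = 0;  Δ = 0.1140;  z = -0.2133 or 0.0450 → z<0 root = -0.2133
x = -0.1073, y = -0.1298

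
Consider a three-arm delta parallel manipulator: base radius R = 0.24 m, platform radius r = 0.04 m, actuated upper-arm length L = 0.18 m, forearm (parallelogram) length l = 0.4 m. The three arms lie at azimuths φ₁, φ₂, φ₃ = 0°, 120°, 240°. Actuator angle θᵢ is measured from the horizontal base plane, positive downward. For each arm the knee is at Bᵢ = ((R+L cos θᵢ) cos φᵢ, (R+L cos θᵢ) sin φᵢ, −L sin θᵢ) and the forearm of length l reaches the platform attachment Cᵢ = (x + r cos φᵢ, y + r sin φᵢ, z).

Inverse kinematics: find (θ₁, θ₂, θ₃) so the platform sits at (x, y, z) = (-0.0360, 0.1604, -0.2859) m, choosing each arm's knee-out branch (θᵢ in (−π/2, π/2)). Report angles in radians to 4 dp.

θ₁ = 0.9598, θ₂ = -0.2616, θ₃ = 1.3091

arm 1 (φ=0.0°): x'=-0.0360, y'=0.1604
  A=0.2360, B=-0.2859, C=(l²−L²−A²−y'²−z²)/(2L)=-0.0988
  γ=atan2(-0.2859,0.2360)=-0.8807;  ψ=arccos(-0.2665)=1.8405;  θ1=γ+ψ≈0.9598
φ2=120.0° → target in arm frame (0.1569, -0.0490)
  e−x'=0.0431;  (l²−L²−(e−x')²−y'²−z²)/2L = 0.1156
  θ2 = atan2(B,A) + arccos(C/0.2891) = -0.2616
φ3=240.0° → target in arm frame (-0.1209, -0.1114)
  A cos θ + B sin θ = C:  0.3209·cos θ + -0.2859·sin θ = -0.1931
  γ=atan2(-0.2859,0.3209)=-0.7278;  ψ=arccos(-0.4494)=2.0368;  θ3=γ+ψ≈1.3091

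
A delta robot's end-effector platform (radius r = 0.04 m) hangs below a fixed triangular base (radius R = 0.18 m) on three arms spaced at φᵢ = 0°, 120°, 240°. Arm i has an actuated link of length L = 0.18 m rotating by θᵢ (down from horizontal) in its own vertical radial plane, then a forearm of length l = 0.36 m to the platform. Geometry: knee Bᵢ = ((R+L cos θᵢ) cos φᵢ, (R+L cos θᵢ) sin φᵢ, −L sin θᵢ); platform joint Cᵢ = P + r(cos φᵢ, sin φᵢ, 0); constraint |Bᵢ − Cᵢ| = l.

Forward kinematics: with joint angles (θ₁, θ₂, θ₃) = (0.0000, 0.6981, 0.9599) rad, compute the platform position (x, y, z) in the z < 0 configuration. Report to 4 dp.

O1 = (0.3200·cos0.0°, 0.3200·sin0.0°, 0.0000) = (0.3200, 0.0000, 0.0000)
arm 2 at φ=120.0°: ρ2 = 0.2779;  O2 = (-0.1389, 0.2407, -0.1157)
φ3=240.0°: virtual centre (-0.1216, -0.2107, -0.1474), radius l
subtract pairs → two planes through P
[-0.9179 0.4813 -0.2314]·P = -0.0118;  [-0.8832 -0.4213 -0.2949]·P = -0.0215
Cramer: x(z) = 0.0189-0.2949z;  y(z) = 0.0115-0.0817z
quadratic in z: (1.0936)z²+(0.1757)z+(-0.0388)=0, √Δ=0.4478 → z ∈ {-0.2851, 0.1244}; z = -0.2851 (taking z<0)
x = 0.1029, y = 0.0348

(0.1029, 0.0348, -0.2851)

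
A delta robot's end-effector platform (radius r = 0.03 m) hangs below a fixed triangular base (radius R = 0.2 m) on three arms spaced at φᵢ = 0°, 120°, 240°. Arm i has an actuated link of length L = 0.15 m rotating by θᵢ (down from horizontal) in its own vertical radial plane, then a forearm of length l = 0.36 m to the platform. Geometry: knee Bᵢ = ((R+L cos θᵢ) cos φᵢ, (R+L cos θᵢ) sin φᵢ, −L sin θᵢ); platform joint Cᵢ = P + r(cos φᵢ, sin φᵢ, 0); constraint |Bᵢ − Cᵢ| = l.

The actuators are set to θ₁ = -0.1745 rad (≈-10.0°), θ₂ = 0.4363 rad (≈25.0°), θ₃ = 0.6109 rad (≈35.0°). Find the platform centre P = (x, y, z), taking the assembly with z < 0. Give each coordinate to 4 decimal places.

(0.0539, 0.0145, -0.2185)

arm 1 at φ=0.0°: ρ1 = 0.3177;  O1 = (0.3177, 0.0000, 0.0260)
φ2=120.0°: virtual centre (-0.1530, 0.2650, -0.0634), radius l
arm 3 at φ=240.0°: ρ3 = 0.2929;  O3 = (-0.1464, -0.2536, -0.0860)
|O₂|²−|O₁|² = -0.0040;  |O₃|²−|O₁|² = -0.0084
linear system: -0.9414x+0.5299y = -0.0040−-0.1789z; -0.9283x+-0.5073y = -0.0084−-0.2242z
Cramer: x(z) = 0.0067-0.2161z;  y(z) = 0.0044-0.0464z
sphere 1 gives Az²+Bz+C=0 with A=1.0489, B=0.0819, C=-0.0322;  B²−4AC=0.1417;  roots -0.2185, 0.1404;  negative root z = -0.2185
x = 0.0539, y = 0.0145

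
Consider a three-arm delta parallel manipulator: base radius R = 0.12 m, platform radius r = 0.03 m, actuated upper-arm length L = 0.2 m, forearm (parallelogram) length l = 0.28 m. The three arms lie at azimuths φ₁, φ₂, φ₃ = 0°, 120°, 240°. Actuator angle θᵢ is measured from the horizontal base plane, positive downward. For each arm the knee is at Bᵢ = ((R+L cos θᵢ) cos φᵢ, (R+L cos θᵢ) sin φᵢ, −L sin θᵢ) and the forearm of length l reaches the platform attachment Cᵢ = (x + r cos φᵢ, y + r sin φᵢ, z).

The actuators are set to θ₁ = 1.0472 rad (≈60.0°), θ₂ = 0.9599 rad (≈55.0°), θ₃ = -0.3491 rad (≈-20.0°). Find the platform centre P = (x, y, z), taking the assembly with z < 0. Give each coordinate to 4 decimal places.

φ1=0.0°: virtual centre (0.1900, 0.0000, -0.1732), radius l
φ2=120.0°: virtual centre (-0.1024, 0.1773, -0.1638), radius l
arm 3 at φ=240.0°: ρ3 = 0.2779;  O3 = (-0.1390, -0.2407, 0.0684)
subtract pairs → two planes through P
[-0.5847 0.3546 0.0188]·P = 0.0026;  [-0.6579 -0.4814 0.4832]·P = 0.0158
Cramer: x(z) = -0.0134+0.3504z;  y(z) = -0.0146+0.5249z
sphere 1 gives Az²+Bz+C=0 with A=1.3983, B=0.1886, C=-0.0068;  B²−4AC=0.0737;  roots -0.1645, 0.0297;  negative root z = -0.1645
x = -0.0710, y = -0.1009

(-0.0710, -0.1009, -0.1645)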